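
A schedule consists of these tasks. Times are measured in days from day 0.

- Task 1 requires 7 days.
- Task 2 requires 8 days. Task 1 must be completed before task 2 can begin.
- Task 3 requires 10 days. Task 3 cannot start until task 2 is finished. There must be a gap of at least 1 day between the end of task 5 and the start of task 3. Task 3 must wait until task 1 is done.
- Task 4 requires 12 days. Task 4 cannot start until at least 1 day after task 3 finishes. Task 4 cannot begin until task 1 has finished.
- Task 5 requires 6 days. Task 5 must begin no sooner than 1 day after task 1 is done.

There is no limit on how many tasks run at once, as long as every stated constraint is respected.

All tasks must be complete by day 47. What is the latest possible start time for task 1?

9

To finish by day 47, task 4 (duration 12) must start no later than day 35.
Task 3 has to be done before task 4 (must start by day 35, minus 1-day gap → day 34). That means finishing by day 34, i.e. starting by 34 − 10 = day 24.
Task 2 must finish before task 3 (must start by day 24). With an 8-day duration, task 2 must start by 24 − 8 = day 16.
Task 5 must finish before task 3 (must start by day 24, minus 1-day gap → day 23). With a 6-day duration, task 5 must start by 23 − 6 = day 17.
Task 1 has several dependents: task 2 (must start by day 16); task 3 (must start by day 24); task 4 (must start by day 35); task 5 (must start by day 17, minus 1-day gap → day 16). The earliest of those limits is day 16, so task 1 must start by 16 − 7 = day 9.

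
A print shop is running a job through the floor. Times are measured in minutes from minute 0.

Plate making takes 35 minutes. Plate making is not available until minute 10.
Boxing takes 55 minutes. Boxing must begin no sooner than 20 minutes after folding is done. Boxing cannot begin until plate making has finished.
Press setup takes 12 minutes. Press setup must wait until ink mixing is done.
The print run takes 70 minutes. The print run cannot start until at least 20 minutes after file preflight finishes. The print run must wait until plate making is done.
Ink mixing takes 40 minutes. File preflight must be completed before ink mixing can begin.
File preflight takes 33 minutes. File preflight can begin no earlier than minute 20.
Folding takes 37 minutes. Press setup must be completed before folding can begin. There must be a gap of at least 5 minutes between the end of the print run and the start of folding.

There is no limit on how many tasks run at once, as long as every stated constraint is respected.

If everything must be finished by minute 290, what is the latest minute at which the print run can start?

Boxing has no dependents, so it just needs to finish by minute 290. Starting by 290 − 55 = minute 235 achieves that.
Folding feeds into boxing (must start by minute 235, minus 20-minute gap → minute 215); so folding must finish by minute 215 and therefore start by minute 178.
The print run has to be done before folding (must start by minute 178, minus 5-minute gap → minute 173). That means finishing by minute 173, i.e. starting by 173 − 70 = minute 103.

103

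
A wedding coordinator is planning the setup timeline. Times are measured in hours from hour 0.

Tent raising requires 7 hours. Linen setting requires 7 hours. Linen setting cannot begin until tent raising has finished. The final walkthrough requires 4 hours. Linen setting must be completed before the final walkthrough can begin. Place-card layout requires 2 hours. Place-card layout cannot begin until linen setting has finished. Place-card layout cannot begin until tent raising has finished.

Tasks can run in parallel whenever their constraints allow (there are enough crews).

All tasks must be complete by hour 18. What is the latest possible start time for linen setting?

7

Place-card layout must finish by hour 18; it takes 2 hours, so it must start by 18 − 2 = hour 16.
The final walkthrough must finish by hour 18; it takes 4 hours, so it must start by 18 − 4 = hour 14.
For linen setting: place-card layout (must start by hour 16); the final walkthrough (must start by hour 14). The most restrictive is hour 14; with a 7-hour duration, linen setting must start by hour 7.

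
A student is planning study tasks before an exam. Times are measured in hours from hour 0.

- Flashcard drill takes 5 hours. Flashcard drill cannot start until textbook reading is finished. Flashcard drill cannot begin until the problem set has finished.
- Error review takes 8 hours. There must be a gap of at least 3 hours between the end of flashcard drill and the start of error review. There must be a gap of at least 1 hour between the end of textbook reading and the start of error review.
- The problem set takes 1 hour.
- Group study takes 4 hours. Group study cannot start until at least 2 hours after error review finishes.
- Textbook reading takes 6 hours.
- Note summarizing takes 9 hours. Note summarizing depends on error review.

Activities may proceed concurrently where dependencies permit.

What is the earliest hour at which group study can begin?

The problem set has no prerequisites, so it starts at hour 0 and finishes at hour 1.
Nothing blocks textbook reading, so it runs from hour 0 to hour 6.
Flashcard drill needs all of textbook reading (finishes hour 6); the problem set (finishes hour 1). That puts its earliest start at hour 6; it finishes at 6 + 5 = hour 11.
Error review cannot start until flashcard drill (finishes hour 11, plus 3-hour gap → hour 14); textbook reading (finishes hour 6, plus 1-hour gap → hour 7). The controlling bound is hour 14, so error review finishes at 14 + 8 = hour 22.
Group study waits on error review (finishes hour 22, plus 2-hour gap → hour 24), so the earliest it can start is hour 24.

24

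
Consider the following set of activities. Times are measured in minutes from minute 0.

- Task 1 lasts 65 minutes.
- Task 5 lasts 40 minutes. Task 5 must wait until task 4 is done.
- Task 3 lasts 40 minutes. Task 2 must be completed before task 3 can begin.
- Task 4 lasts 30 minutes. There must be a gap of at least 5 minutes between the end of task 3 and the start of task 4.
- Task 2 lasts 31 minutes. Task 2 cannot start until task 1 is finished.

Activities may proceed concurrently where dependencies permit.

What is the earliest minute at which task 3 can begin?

Task 1 has no prerequisites, so it starts at minute 0 and finishes at minute 65.
Task 2 cannot begin until task 1 (finishes minute 65). It runs from minute 65 to 65 + 31 = minute 96.
Task 3 waits on task 2 (finishes minute 96), so the earliest it can start is minute 96.

96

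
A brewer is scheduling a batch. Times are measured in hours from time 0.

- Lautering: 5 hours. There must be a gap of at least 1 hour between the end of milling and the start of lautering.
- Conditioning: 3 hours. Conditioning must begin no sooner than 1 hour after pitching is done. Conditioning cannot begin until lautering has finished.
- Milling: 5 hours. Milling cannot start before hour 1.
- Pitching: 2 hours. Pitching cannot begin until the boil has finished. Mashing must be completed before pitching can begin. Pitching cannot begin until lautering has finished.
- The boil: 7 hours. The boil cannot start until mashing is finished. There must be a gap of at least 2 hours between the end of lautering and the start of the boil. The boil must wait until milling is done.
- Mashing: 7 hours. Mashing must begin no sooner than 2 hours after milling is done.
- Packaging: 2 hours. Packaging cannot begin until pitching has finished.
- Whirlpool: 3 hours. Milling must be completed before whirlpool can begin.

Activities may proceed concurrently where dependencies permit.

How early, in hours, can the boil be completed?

22

After its own release at hour 1, milling can start at hour 1 and finishes at hour 6.
After milling (finishes hour 6, plus 1-hour gap → hour 7), lautering can start at hour 7 and finishes at hour 12.
Mashing cannot begin until milling (finishes hour 6, plus 2-hour gap → hour 8). It runs from hour 8 to 8 + 7 = hour 15.
The boil has to wait for mashing (finishes hour 15); lautering (finishes hour 12, plus 2-hour gap → hour 14); milling (finishes hour 6). The latest of these is hour 15, so the boil runs hour 15 to 15 + 7 = hour 22.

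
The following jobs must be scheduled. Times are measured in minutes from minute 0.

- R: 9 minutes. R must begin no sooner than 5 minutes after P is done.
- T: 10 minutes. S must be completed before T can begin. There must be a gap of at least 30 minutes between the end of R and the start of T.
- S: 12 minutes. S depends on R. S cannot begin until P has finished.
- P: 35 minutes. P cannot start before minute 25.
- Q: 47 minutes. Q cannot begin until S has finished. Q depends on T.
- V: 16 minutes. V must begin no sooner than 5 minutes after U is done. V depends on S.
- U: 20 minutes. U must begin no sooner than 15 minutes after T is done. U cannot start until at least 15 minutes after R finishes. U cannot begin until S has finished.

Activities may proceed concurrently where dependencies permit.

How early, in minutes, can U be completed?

P waits on its own release at minute 25, so it starts at minute 25 and finishes at 25 + 35 = minute 60.
After P (finishes minute 60, plus 5-minute gap → minute 65), R can start at minute 65 and finishes at minute 74.
S cannot start until R (finishes minute 74); P (finishes minute 60). The controlling bound is minute 74, so S finishes at 74 + 12 = minute 86.
For T: S (finishes minute 86); R (finishes minute 74, plus 30-minute gap → minute 104). Taking the maximum gives a start of minute 104, and it finishes at 104 + 10 = minute 114.
For U: T (finishes minute 114, plus 15-minute gap → minute 129); R (finishes minute 74, plus 15-minute gap → minute 89); S (finishes minute 86). Taking the maximum gives a start of minute 129, and it finishes at 129 + 20 = minute 149.

149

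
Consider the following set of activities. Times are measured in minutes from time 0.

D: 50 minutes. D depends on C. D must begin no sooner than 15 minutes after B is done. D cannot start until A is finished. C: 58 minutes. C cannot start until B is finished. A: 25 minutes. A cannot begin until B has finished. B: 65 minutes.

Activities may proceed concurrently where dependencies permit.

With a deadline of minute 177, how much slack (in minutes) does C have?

4

Nothing blocks B, so it runs from minute 0 to minute 65.
C waits on B (finishes minute 65), so it starts at minute 65 and finishes at 65 + 58 = minute 123.

Working backward from the deadline:
To finish by minute 177, D (duration 50) must start no later than minute 127.
C feeds into D (must start by minute 127); so C must finish by minute 127 and therefore start by minute 69.
So C can start as early as minute 65 and as late as minute 69, giving 69 − 65 = 4 minutes of slack.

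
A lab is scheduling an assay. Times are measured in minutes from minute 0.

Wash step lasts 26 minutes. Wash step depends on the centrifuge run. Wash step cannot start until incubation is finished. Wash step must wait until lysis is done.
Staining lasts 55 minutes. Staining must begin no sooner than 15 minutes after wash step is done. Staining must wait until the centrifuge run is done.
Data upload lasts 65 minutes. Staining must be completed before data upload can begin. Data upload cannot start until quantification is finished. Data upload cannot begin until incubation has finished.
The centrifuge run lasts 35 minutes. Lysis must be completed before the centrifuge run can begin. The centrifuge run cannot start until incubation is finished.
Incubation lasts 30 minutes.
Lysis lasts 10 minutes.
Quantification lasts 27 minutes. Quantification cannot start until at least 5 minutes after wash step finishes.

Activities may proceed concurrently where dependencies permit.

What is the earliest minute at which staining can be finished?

Incubation has no prerequisites, so it starts at minute 0 and finishes at minute 30.
Nothing blocks lysis, so it runs from minute 0 to minute 10.
The centrifuge run has to wait for lysis (finishes minute 10); incubation (finishes minute 30). The latest of these is minute 30, so the centrifuge run runs minute 30 to 30 + 35 = minute 65.
Wash step needs all of the centrifuge run (finishes minute 65); incubation (finishes minute 30); lysis (finishes minute 10). That puts its earliest start at minute 65; it finishes at 65 + 26 = minute 91.
Staining has to wait for wash step (finishes minute 91, plus 15-minute gap → minute 106); the centrifuge run (finishes minute 65). The latest of these is minute 106, so staining runs minute 106 to 106 + 55 = minute 161.

161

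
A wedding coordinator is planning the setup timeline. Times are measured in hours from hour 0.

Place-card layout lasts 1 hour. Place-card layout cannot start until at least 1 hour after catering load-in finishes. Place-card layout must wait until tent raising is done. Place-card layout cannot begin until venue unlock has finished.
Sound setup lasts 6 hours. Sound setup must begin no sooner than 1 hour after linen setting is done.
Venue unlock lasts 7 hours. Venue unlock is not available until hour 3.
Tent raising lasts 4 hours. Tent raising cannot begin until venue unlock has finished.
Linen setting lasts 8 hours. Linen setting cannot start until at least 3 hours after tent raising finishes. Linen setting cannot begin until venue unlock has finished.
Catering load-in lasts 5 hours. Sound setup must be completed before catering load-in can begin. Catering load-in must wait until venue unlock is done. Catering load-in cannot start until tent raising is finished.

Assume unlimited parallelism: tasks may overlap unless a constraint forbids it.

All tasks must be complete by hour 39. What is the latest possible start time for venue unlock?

Place-card layout has no dependents, so it just needs to finish by hour 39. Starting by 39 − 1 = hour 38 achieves that.
Since place-card layout (must start by hour 38, minus 1-hour gap → hour 37) depends on it, catering load-in must finish by hour 37. Backing off its 5-hour duration gives a latest start of hour 32.
Sound setup feeds into catering load-in (must start by hour 32); so sound setup must finish by hour 32 and therefore start by hour 26.
Linen setting must finish before sound setup (must start by hour 26, minus 1-hour gap → hour 25). With an 8-hour duration, linen setting must start by 25 − 8 = hour 17.
For tent raising: linen setting (must start by hour 17, minus 3-hour gap → hour 14); catering load-in (must start by hour 32); place-card layout (must start by hour 38). The most restrictive is hour 14; with a 4-hour duration, tent raising must start by hour 10.
Venue unlock must finish in time for tent raising (must start by hour 10); linen setting (must start by hour 17); catering load-in (must start by hour 32); place-card layout (must start by hour 38). The tightest is hour 10, so venue unlock must start by 10 − 7 = hour 3.

3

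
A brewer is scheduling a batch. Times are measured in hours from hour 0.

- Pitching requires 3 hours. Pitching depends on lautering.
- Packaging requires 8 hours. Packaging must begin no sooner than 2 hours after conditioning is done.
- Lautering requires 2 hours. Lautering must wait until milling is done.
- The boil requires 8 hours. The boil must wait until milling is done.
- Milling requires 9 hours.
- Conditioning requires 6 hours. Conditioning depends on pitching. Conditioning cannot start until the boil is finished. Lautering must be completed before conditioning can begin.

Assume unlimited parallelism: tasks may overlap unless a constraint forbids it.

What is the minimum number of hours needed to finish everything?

33

Milling has no prerequisites, so it starts at hour 0 and finishes at hour 9.
The boil cannot begin until milling (finishes hour 9). It runs from hour 9 to 9 + 8 = hour 17.
Lautering waits on milling (finishes hour 9), so it starts at hour 9 and finishes at 9 + 2 = hour 11.
Pitching cannot begin until lautering (finishes hour 11). It runs from hour 11 to 11 + 3 = hour 14.
Conditioning cannot start until pitching (finishes hour 14); the boil (finishes hour 17); lautering (finishes hour 11). The controlling bound is hour 17, so conditioning finishes at 17 + 6 = hour 23.
Packaging cannot begin until conditioning (finishes hour 23, plus 2-hour gap → hour 25). It runs from hour 25 to 25 + 8 = hour 33.
All tasks are finished once the last one completes. Finish times: Milling at 9, Lautering at 11, The boil at 17, Pitching at 14, Conditioning at 23, Packaging at 33. The latest is hour 33.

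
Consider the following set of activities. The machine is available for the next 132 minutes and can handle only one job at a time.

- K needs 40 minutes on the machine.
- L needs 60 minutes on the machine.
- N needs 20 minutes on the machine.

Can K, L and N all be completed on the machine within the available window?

Yes

Running back to back, the jobs need 40 + 60 + 20 = 120 minutes on the machine.
Since 120 ≤ 132, they fit within the window.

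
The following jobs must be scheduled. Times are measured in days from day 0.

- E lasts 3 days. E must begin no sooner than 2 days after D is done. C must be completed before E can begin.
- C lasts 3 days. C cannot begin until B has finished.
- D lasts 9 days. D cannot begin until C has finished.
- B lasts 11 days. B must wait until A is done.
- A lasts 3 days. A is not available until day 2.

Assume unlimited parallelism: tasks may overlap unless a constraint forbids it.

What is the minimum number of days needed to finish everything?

A waits on its own release at day 2, so it starts at day 2 and finishes at 2 + 3 = day 5.
After A (finishes day 5), B can start at day 5 and finishes at day 16.
C waits on B (finishes day 16), so it starts at day 16 and finishes at 16 + 3 = day 19.
D waits on C (finishes day 19), so it starts at day 19 and finishes at 19 + 9 = day 28.
E needs all of D (finishes day 28, plus 2-day gap → day 30); C (finishes day 19). That puts its earliest start at day 30; it finishes at 30 + 3 = day 33.
All tasks are finished once the last one completes. Finish times: A at 5, B at 16, C at 19, D at 28, E at 33. The latest is day 33.

33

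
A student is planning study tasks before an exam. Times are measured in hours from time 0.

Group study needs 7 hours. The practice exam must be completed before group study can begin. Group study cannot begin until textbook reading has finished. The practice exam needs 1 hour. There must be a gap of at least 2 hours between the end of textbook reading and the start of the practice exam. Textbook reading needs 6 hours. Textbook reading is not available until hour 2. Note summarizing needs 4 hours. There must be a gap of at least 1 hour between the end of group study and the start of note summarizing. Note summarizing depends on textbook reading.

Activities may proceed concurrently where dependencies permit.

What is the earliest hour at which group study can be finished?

18

Textbook reading waits on its own release at hour 2, so it starts at hour 2 and finishes at 2 + 6 = hour 8.
The practice exam waits on textbook reading (finishes hour 8, plus 2-hour gap → hour 10), so it starts at hour 10 and finishes at 10 + 1 = hour 11.
Group study needs all of the practice exam (finishes hour 11); textbook reading (finishes hour 8). That puts its earliest start at hour 11; it finishes at 11 + 7 = hour 18.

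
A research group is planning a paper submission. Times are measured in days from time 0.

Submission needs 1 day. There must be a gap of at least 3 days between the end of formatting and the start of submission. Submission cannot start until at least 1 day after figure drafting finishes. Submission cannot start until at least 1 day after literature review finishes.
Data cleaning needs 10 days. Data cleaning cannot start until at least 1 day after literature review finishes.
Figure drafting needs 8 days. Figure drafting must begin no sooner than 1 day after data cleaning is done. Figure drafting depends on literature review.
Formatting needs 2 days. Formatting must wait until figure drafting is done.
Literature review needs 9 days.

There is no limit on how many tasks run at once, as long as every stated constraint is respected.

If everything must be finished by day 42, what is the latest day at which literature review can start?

Submission must finish by day 42; it takes 1 day, so it must start by 42 − 1 = day 41.
Formatting has to be done before submission (must start by day 41, minus 3-day gap → day 38). That means finishing by day 38, i.e. starting by 38 − 2 = day 36.
For figure drafting: formatting (must start by day 36); submission (must start by day 41, minus 1-day gap → day 40). The most restrictive is day 36; with an 8-day duration, figure drafting must start by day 28.
Data cleaning feeds into figure drafting (must start by day 28, minus 1-day gap → day 27); so data cleaning must finish by day 27 and therefore start by day 17.
Literature review feeds data cleaning (must start by day 17, minus 1-day gap → day 16); figure drafting (must start by day 28); submission (must start by day 41, minus 1-day gap → day 40). Taking the minimum, literature review must finish by day 16 and start by 16 − 9 = day 7.

7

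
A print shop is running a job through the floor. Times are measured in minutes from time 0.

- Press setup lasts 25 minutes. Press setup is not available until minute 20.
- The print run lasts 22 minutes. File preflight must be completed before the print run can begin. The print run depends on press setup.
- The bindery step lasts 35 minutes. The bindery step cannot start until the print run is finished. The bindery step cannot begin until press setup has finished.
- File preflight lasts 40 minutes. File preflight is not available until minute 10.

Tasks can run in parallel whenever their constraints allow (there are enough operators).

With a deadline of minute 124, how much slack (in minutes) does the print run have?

17

Press setup waits on its own release at minute 20, so it starts at minute 20 and finishes at 20 + 25 = minute 45.
After its own release at minute 10, file preflight can start at minute 10 and finishes at minute 50.
For the print run: file preflight (finishes minute 50); press setup (finishes minute 45). Taking the maximum gives a start of minute 50, and it finishes at 50 + 22 = minute 72.

Working backward from the deadline:
Nothing follows the bindery step; the deadline of minute 124 is its only limit. It must start by 124 − 35 = minute 89.
The print run has to be done before the bindery step (must start by minute 89). That means finishing by minute 89, i.e. starting by 89 − 22 = minute 67.
So the print run can start as early as minute 50 and as late as minute 67, giving 67 − 50 = 17 minutes of slack.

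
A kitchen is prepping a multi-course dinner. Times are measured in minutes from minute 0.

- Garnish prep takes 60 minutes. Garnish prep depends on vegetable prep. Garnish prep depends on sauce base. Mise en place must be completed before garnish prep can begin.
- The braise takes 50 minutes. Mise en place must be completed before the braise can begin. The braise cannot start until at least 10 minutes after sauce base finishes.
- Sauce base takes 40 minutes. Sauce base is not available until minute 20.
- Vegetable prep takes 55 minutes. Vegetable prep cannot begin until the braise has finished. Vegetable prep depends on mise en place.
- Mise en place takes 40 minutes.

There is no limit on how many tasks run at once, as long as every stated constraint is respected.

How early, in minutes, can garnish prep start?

175

Sauce base waits on its own release at minute 20, so it starts at minute 20 and finishes at 20 + 40 = minute 60.
Mise en place can start immediately at minute 0; it finishes at minute 40.
The braise has to wait for mise en place (finishes minute 40); sauce base (finishes minute 60, plus 10-minute gap → minute 70). The latest of these is minute 70, so the braise runs minute 70 to 70 + 50 = minute 120.
For vegetable prep: the braise (finishes minute 120); mise en place (finishes minute 40). Taking the maximum gives a start of minute 120, and it finishes at 120 + 55 = minute 175.
Garnish prep waits on vegetable prep (finishes minute 175); sauce base (finishes minute 60); mise en place (finishes minute 40). The latest of these is minute 175, which is the earliest garnish prep can start.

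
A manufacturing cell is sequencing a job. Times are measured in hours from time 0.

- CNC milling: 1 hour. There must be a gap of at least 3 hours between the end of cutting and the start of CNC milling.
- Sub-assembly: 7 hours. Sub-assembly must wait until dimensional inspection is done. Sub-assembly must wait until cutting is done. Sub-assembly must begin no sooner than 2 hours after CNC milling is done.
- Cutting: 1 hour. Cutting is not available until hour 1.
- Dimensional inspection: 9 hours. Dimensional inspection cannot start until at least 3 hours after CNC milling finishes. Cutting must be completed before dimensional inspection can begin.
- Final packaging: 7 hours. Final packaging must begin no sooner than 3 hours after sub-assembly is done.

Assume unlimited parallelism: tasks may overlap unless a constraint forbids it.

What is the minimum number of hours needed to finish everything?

35

Cutting cannot begin until its own release at hour 1. It runs from hour 1 to 1 + 1 = hour 2.
After cutting (finishes hour 2, plus 3-hour gap → hour 5), CNC milling can start at hour 5 and finishes at hour 6.
For dimensional inspection: CNC milling (finishes hour 6, plus 3-hour gap → hour 9); cutting (finishes hour 2). Taking the maximum gives a start of hour 9, and it finishes at 9 + 9 = hour 18.
Sub-assembly has to wait for dimensional inspection (finishes hour 18); cutting (finishes hour 2); CNC milling (finishes hour 6, plus 2-hour gap → hour 8). The latest of these is hour 18, so sub-assembly runs hour 18 to 18 + 7 = hour 25.
After sub-assembly (finishes hour 25, plus 3-hour gap → hour 28), final packaging can start at hour 28 and finishes at hour 35.
All tasks are finished once the last one completes. Finish times: Cutting at 2, CNC milling at 6, Dimensional inspection at 18, Sub-assembly at 25, Final packaging at 35. The latest is hour 35.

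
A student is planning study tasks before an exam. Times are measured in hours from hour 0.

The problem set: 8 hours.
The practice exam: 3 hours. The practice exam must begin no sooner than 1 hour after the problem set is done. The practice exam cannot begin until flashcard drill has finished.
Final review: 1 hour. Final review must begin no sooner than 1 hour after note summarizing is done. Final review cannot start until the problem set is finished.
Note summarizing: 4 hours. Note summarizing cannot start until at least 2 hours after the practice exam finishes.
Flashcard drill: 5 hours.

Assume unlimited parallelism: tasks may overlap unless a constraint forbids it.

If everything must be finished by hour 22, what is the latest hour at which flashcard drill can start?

6

Final review must finish by hour 22; it takes 1 hour, so it must start by 22 − 1 = hour 21.
Since final review (must start by hour 21, minus 1-hour gap → hour 20) depends on it, note summarizing must finish by hour 20. Backing off its 4-hour duration gives a latest start of hour 16.
The practice exam has to be done before note summarizing (must start by hour 16, minus 2-hour gap → hour 14). That means finishing by hour 14, i.e. starting by 14 − 3 = hour 11.
Flashcard drill has to be done before the practice exam (must start by hour 11). That means finishing by hour 11, i.e. starting by 11 − 5 = hour 6.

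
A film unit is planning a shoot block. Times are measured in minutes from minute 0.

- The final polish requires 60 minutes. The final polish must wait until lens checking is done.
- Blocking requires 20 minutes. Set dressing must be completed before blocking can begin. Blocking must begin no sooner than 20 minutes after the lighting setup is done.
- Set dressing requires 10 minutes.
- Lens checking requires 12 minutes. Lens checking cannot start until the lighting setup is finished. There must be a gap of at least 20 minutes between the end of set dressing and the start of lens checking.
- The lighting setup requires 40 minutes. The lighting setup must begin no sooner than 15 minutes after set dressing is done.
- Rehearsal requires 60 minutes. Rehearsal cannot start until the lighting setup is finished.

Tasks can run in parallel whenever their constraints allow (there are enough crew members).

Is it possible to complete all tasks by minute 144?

Set dressing can start immediately at minute 0; it finishes at minute 10.
After set dressing (finishes minute 10, plus 15-minute gap → minute 25), the lighting setup can start at minute 25 and finishes at minute 65.
Rehearsal cannot begin until the lighting setup (finishes minute 65). It runs from minute 65 to 65 + 60 = minute 125.
Blocking has to wait for set dressing (finishes minute 10); the lighting setup (finishes minute 65, plus 20-minute gap → minute 85). The latest of these is minute 85, so blocking runs minute 85 to 85 + 20 = minute 105.
Lens checking cannot start until the lighting setup (finishes minute 65); set dressing (finishes minute 10, plus 20-minute gap → minute 30). The controlling bound is minute 65, so lens checking finishes at 65 + 12 = minute 77.
After lens checking (finishes minute 77), the final polish can start at minute 77 and finishes at minute 137.
Every task is finished by minute 137, which is no later than the deadline of 144, so the schedule is feasible.

Yes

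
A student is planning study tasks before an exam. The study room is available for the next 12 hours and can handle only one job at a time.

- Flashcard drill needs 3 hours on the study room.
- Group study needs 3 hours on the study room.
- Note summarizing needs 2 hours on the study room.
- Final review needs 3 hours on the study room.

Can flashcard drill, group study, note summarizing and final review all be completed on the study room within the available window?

Yes

Running back to back, the jobs need 3 + 3 + 2 + 3 = 11 hours on the study room.
Since 11 ≤ 12, they fit within the window.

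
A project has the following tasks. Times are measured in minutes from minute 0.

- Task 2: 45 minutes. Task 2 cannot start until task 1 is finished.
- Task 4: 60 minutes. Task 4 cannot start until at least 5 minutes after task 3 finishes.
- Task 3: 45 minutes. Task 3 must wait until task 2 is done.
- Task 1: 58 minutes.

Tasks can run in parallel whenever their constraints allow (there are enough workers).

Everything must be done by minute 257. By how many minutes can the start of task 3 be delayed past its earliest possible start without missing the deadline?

44

Nothing blocks task 1, so it runs from minute 0 to minute 58.
Task 2 waits on task 1 (finishes minute 58), so it starts at minute 58 and finishes at 58 + 45 = minute 103.
Task 3 waits on task 2 (finishes minute 103), so it starts at minute 103 and finishes at 103 + 45 = minute 148.

Working backward from the deadline:
To finish by minute 257, task 4 (duration 60) must start no later than minute 197.
Task 3 must finish before task 4 (must start by minute 197, minus 5-minute gap → minute 192). With a 45-minute duration, task 3 must start by 192 − 45 = minute 147.
So task 3 can start as early as minute 103 and as late as minute 147, giving 147 − 103 = 44 minutes of slack.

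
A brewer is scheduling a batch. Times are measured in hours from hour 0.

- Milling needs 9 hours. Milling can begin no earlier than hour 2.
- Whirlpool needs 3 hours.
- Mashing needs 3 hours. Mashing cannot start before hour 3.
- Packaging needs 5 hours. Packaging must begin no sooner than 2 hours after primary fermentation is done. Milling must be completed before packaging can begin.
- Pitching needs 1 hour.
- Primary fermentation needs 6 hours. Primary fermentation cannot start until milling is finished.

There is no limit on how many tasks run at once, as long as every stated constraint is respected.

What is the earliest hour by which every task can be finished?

Pitching can start immediately at hour 0; it finishes at hour 1.
Whirlpool can start immediately at hour 0; it finishes at hour 3.
After its own release at hour 3, mashing can start at hour 3 and finishes at hour 6.
Milling cannot begin until its own release at hour 2. It runs from hour 2 to 2 + 9 = hour 11.
Primary fermentation cannot begin until milling (finishes hour 11). It runs from hour 11 to 11 + 6 = hour 17.
Packaging needs all of primary fermentation (finishes hour 17, plus 2-hour gap → hour 19); milling (finishes hour 11). That puts its earliest start at hour 19; it finishes at 19 + 5 = hour 24.
All tasks are finished once the last one completes. Finish times: Milling at 11, Mashing at 6, Whirlpool at 3, Pitching at 1, Primary fermentation at 17, Packaging at 24. The latest is hour 24.

24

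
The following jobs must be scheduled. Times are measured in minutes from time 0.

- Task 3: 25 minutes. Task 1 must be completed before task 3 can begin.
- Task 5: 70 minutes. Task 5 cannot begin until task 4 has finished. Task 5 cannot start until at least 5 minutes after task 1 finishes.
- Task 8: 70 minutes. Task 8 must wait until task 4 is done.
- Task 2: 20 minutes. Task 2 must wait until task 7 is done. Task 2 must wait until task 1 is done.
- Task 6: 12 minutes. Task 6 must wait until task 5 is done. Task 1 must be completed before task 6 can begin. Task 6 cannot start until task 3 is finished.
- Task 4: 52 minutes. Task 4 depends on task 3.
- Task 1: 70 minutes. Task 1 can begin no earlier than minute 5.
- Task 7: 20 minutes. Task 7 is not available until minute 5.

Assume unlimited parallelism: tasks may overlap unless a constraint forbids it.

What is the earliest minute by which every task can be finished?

Task 7 cannot begin until its own release at minute 5. It runs from minute 5 to 5 + 20 = minute 25.
Task 1 cannot begin until its own release at minute 5. It runs from minute 5 to 5 + 70 = minute 75.
Task 3 cannot begin until task 1 (finishes minute 75). It runs from minute 75 to 75 + 25 = minute 100.
Task 4 cannot begin until task 3 (finishes minute 100). It runs from minute 100 to 100 + 52 = minute 152.
Task 8 cannot begin until task 4 (finishes minute 152). It runs from minute 152 to 152 + 70 = minute 222.
Task 5 cannot start until task 4 (finishes minute 152); task 1 (finishes minute 75, plus 5-minute gap → minute 80). The controlling bound is minute 152, so task 5 finishes at 152 + 70 = minute 222.
Task 6 has to wait for task 5 (finishes minute 222); task 1 (finishes minute 75); task 3 (finishes minute 100). The latest of these is minute 222, so task 6 runs minute 222 to 222 + 12 = minute 234.
Task 2 has to wait for task 7 (finishes minute 25); task 1 (finishes minute 75). The latest of these is minute 75, so task 2 runs minute 75 to 75 + 20 = minute 95.
All tasks are finished once the last one completes. Finish times: Task 1 at 75, Task 2 at 95, Task 3 at 100, Task 4 at 152, Task 5 at 222, Task 6 at 234, Task 7 at 25, Task 8 at 222. The latest is minute 234.

234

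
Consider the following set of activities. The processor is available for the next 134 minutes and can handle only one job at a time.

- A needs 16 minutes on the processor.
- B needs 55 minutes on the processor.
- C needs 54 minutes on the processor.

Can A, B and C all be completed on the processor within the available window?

Running back to back, the jobs need 16 + 55 + 54 = 125 minutes on the processor.
Since 125 ≤ 134, they fit within the window.

Yes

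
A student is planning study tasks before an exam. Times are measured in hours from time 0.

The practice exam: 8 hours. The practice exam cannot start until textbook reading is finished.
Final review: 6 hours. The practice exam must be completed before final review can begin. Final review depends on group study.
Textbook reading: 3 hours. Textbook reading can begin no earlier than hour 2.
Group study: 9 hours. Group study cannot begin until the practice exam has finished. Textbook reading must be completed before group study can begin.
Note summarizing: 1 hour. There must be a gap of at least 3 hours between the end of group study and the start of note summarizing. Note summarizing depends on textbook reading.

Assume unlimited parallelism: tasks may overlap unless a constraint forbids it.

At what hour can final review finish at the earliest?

28

Textbook reading cannot begin until its own release at hour 2. It runs from hour 2 to 2 + 3 = hour 5.
The practice exam waits on textbook reading (finishes hour 5), so it starts at hour 5 and finishes at 5 + 8 = hour 13.
For group study: the practice exam (finishes hour 13); textbook reading (finishes hour 5). Taking the maximum gives a start of hour 13, and it finishes at 13 + 9 = hour 22.
Final review has to wait for the practice exam (finishes hour 13); group study (finishes hour 22). The latest of these is hour 22, so final review runs hour 22 to 22 + 6 = hour 28.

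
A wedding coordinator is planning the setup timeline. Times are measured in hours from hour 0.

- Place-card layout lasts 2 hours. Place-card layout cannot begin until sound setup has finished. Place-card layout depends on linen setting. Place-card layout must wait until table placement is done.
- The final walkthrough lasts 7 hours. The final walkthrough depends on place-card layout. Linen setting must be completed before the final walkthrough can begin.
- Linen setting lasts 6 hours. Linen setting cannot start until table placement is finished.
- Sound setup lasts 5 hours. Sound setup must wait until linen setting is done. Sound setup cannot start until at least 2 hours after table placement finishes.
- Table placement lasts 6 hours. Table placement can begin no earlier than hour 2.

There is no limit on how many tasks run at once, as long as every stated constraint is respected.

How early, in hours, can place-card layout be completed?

21

Table placement waits on its own release at hour 2, so it starts at hour 2 and finishes at 2 + 6 = hour 8.
Linen setting waits on table placement (finishes hour 8), so it starts at hour 8 and finishes at 8 + 6 = hour 14.
For sound setup: linen setting (finishes hour 14); table placement (finishes hour 8, plus 2-hour gap → hour 10). Taking the maximum gives a start of hour 14, and it finishes at 14 + 5 = hour 19.
Place-card layout needs all of sound setup (finishes hour 19); linen setting (finishes hour 14); table placement (finishes hour 8). That puts its earliest start at hour 19; it finishes at 19 + 2 = hour 21.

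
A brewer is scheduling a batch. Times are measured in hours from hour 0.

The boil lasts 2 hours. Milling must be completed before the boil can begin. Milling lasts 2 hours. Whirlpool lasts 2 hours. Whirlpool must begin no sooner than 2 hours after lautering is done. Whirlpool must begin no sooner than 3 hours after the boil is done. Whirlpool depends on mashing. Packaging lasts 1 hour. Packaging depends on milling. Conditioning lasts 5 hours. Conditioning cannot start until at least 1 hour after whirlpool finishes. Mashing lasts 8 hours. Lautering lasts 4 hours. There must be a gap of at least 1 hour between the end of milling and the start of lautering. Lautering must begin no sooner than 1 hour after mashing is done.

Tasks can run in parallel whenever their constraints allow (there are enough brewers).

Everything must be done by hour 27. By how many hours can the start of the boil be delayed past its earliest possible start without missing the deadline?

12

Milling has no prerequisites, so it starts at hour 0 and finishes at hour 2.
The boil waits on milling (finishes hour 2), so it starts at hour 2 and finishes at 2 + 2 = hour 4.

Working backward from the deadline:
Conditioning has no dependents, so it just needs to finish by hour 27. Starting by 27 − 5 = hour 22 achieves that.
Whirlpool has to be done before conditioning (must start by hour 22, minus 1-hour gap → hour 21). That means finishing by hour 21, i.e. starting by 21 − 2 = hour 19.
The boil must finish before whirlpool (must start by hour 19, minus 3-hour gap → hour 16). With a 2-hour duration, the boil must start by 16 − 2 = hour 14.
So the boil can start as early as hour 2 and as late as hour 14, giving 14 − 2 = 12 hours of slack.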